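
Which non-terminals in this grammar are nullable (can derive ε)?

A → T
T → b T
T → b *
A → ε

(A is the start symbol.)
A non-terminal is nullable if it can derive ε (the empty string): either it has an ε-production, or it has a production whose right-hand side consists entirely of nullable non-terminals.

ε-productions: A → ε
So A is immediately nullable.
No further non-terminal can be added: every production for the remaining non-terminals contains a terminal or a non-nullable non-terminal.
Nullable = { 'A' }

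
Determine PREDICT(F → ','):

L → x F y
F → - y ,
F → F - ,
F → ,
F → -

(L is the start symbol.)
PREDICT(F → ',') = (FIRST(RHS) \ {ε}) ∪ (FOLLOW(F) if ε ∈ FIRST(RHS), i.e. RHS ⇒* ε)
FIRST(',') = { ',' }
ε ∉ FIRST(','), so FOLLOW(F) is not added.
PREDICT(F → ',') = { ',' }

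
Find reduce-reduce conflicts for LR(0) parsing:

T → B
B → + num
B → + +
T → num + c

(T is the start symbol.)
No reduce-reduce conflicts

A reduce-reduce conflict occurs when an LR(0) state has two complete items [A → α .] and [B → β .] — both call for a reduction, and with no lookahead the parser cannot choose between them.

Augment with T' → T and build the canonical LR(0) collection (I0 = CLOSURE({[T' → . T]}), then GOTO on every symbol after a dot until no new states appear). It has 9 states:
  I0: { [B → . + +], [B → . + num], [T → . B], [T → . num + c], [T' → . T] }  — shift
  I1: { [B → + . +], [B → + . num] }  — shift
  I2: { [T → B .] }  — reduce
  I3: { [T' → T .] }  — accept
  I4: { [T → num . + c] }  — shift
  I5: { [T → num + . c] }  — shift
  I6: { [T → num + c .] }  — reduce
  I7: { [B → + + .] }  — reduce
  I8: { [B → + num .] }  — reduce

No state contains more than one complete item.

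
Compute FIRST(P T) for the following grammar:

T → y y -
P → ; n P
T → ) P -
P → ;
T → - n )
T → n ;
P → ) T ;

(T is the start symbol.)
FIRST sets of the non-terminals involved (from the grammar, by fixed-point iteration):
  FIRST(P) = { ')', ';' }

To compute FIRST(P T), process the symbols left to right:
Symbol P is a non-terminal. Add FIRST(P) \ {ε} = { ')', ';' }
P is not nullable (ε ∉ FIRST(P)), so stop here.
FIRST(P T) = { ')', ';' }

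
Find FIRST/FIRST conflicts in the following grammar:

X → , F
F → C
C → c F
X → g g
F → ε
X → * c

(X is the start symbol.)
FIRST sets of the non-terminals at (or reachable through a nullable prefix from) the front of some alternative:
  FIRST(C) = { 'c' }

Productions for X:
  X → , F: FIRST = { ',' }
  X → g g: FIRST = { 'g' }
  X → * c: FIRST = { '*' }
Productions for F:
  F → C: FIRST = { 'c' }
  F → ε: FIRST = { ε }
C has only one production, so no FIRST/FIRST conflict is possible there.

All alternatives of each non-terminal have pairwise disjoint FIRST sets.

Answer: No FIRST/FIRST conflicts.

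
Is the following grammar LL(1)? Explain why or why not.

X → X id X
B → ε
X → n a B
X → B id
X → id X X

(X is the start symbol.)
A grammar is LL(1) if for each non-terminal N with multiple productions, the predict sets of those productions are pairwise disjoint, where PREDICT(N → α) = (FIRST(α) \ {ε}) ∪ (FOLLOW(N) if α ⇒* ε).

Relevant sets:
  FIRST(X) = { 'id', 'n' }
  FIRST(B) = { ε }

For X:
  PREDICT(X → X id X) = { 'id', 'n' }
  PREDICT(X → n a B) = { 'n' }
  PREDICT(X → B id) = { 'id' }
  PREDICT(X → id X X) = { 'id' }
B has a single production, so nothing to check there.

Conflict found: Predict set conflict for X: { 'n' }
The grammar is NOT LL(1).

Answer: No. Predict set conflict for X: { 'n' }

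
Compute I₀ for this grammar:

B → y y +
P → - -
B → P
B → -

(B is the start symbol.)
First, augment the grammar with B' → B
I₀ = CLOSURE({ [B' → . B] }):
  [B' → . B] has the dot before B: add [B → . y y +], [B → . P], [B → . -]
  [B → . P] has the dot before P: add [P → . - -]
No further items can be added.

I₀ = { [B → . -], [B → . P], [B → . y y +], [B' → . B], [P → . - -] }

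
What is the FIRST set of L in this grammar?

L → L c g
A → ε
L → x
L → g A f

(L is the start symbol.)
{ 'g', 'x' }

To compute FIRST(L), examine every production with L on the left-hand side, reading each right-hand side left to right until a non-nullable symbol is reached.

From L → L c g:
  - L is the symbol being defined: contributes nothing new
    L is not nullable, so stop
From L → x:
  - x is a terminal: add 'x' and stop
From L → g A f:
  - g is a terminal: add 'g' and stop

Collecting: FIRST(L) = { 'g', 'x' }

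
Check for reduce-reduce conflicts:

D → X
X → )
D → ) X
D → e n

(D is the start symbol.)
A reduce-reduce conflict occurs when an LR(0) state has two complete items [A → α .] and [B → β .] — both call for a reduction, and with no lookahead the parser cannot choose between them.

Augment with D' → D and build the canonical LR(0) collection (I0 = CLOSURE({[D' → . D]}), then GOTO on every symbol after a dot until no new states appear). It has 8 states:
  I0: { [D → . ) X], [D → . X], [D → . e n], [D' → . D], [X → . )] }  — shift
  I1: { [D → ) . X], [X → ) .], [X → . )] }  — shift, reduce
  I2: { [D' → D .] }  — accept
  I3: { [D → X .] }  — reduce
  I4: { [D → e . n] }  — shift
  I5: { [D → e n .] }  — reduce
  I6: { [X → ) .] }  — reduce
  I7: { [D → ) X .] }  — reduce

No state contains more than one complete item.

Answer: No reduce-reduce conflicts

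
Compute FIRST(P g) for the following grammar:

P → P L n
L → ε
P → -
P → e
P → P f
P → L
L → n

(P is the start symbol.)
FIRST sets of the non-terminals involved (from the grammar, by fixed-point iteration):
  FIRST(P) = { '-', 'e', 'f', 'n', ε }

To compute FIRST(P g), process the symbols left to right:
Symbol P is a non-terminal. Add FIRST(P) \ {ε} = { '-', 'e', 'f', 'n' }
P is nullable (ε ∈ FIRST(P)), continue to the next symbol.
Symbol g is a terminal. Add 'g' and stop.
FIRST(P g) = { '-', 'e', 'f', 'g', 'n' }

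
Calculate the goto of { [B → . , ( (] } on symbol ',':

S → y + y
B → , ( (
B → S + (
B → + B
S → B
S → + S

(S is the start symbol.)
{ [B → , . ( (] }

GOTO(I, ',') = CLOSURE({ [A → αX.β] : [A → α.Xβ] ∈ I, X = ',' })

Items with dot before ',', with the dot advanced:
  [B → . , ( (] → [B → , . ( (]
Closure adds nothing (no advanced item has the dot before a non-terminal).

GOTO = { [B → , . ( (] }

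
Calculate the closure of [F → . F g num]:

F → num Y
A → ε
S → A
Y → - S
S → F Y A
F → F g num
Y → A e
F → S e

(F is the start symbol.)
To compute CLOSURE, for each item [A → α.Bβ] where B is a non-terminal, add [B → .γ] for all productions B → γ; repeat for the newly added items until nothing changes.

Start with: [F → . F g num]
  [F → . F g num] has the dot before F: add [F → . num Y], [F → . S e]
  [F → . S e] has the dot before S: add [S → . A], [S → . F Y A]
  [S → . A] has the dot before A: add [A → .]
No further items can be added.

CLOSURE = { [A → .], [F → . F g num], [F → . S e], [F → . num Y], [S → . A], [S → . F Y A] }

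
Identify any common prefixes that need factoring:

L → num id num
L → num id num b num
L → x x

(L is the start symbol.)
Left-factoring is needed when two productions for the same non-terminal
share a common prefix on the right-hand side.

Productions for L:
  L → num id num
  L → num id num b num
  L → x x

Found common prefix 'num id num' in productions for L

Answer: Yes, L has productions with common prefix 'num id num'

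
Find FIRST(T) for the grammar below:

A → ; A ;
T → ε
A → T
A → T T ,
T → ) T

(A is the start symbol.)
From T → ε:
  - ε-production, so ε ∈ FIRST(T)
From T → ) T:
  - ')' is a terminal: add ')' and stop

Collecting: FIRST(T) = { ')', ε }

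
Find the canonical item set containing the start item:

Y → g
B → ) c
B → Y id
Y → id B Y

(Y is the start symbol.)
First, augment the grammar with Y' → Y
I₀ = CLOSURE({ [Y' → . Y] }):
  [Y' → . Y] has the dot before Y: add [Y → . g], [Y → . id B Y]
No further items can be added.

I₀ = { [Y → . g], [Y → . id B Y], [Y' → . Y] }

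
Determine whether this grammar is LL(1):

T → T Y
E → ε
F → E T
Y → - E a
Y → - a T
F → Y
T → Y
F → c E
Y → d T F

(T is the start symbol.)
No. Predict set conflict for T: { '-', 'd' }

A grammar is LL(1) if for each non-terminal N with multiple productions, the predict sets of those productions are pairwise disjoint, where PREDICT(N → α) = (FIRST(α) \ {ε}) ∪ (FOLLOW(N) if α ⇒* ε).

Relevant sets:
  FIRST(T) = { '-', 'd' }
  FIRST(Y) = { '-', 'd' }
  FIRST(E) = { ε }

For T:
  PREDICT(T → T Y) = { '-', 'd' }
  PREDICT(T → Y) = { '-', 'd' }
For F:
  PREDICT(F → E T) = { '-', 'd' }
  PREDICT(F → Y) = { '-', 'd' }
  PREDICT(F → c E) = { 'c' }
For Y:
  PREDICT(Y → '-' E a) = { '-' }
  PREDICT(Y → '-' a T) = { '-' }
  PREDICT(Y → d T F) = { 'd' }
E has a single production, so nothing to check there.

Conflict found: Predict set conflict for T: { '-', 'd' }
The grammar is NOT LL(1).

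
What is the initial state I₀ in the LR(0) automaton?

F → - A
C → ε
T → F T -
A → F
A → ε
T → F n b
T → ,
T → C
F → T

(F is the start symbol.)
{ [C → .], [F → . - A], [F → . T], [F' → . F], [T → . ,], [T → . C], [T → . F T -], [T → . F n b] }

First, augment the grammar with F' → F
I₀ = CLOSURE({ [F' → . F] }):
  [F' → . F] has the dot before F: add [F → . - A], [F → . T]
  [F → . T] has the dot before T: add [T → . F T -], [T → . F n b], [T → . ,], [T → . C]
  [T → . C] has the dot before C: add [C → .]
No further items can be added.

I₀ = { [C → .], [F → . - A], [F → . T], [F' → . F], [T → . ,], [T → . C], [T → . F T -], [T → . F n b] }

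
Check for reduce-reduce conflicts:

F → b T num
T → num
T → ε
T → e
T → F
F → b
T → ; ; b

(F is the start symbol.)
Augment with F' → F and build the canonical LR(0) collection (I0 = CLOSURE({[F' → . F]}), then GOTO on every symbol after a dot until no new states appear). It has 11 states:
  I0: { [F → . b T num], [F → . b], [F' → . F] }  — shift
  I1: { [F' → F .] }  — accept
  I2: { [F → . b T num], [F → . b], [F → b . T num], [F → b .], [T → . ; ; b], [T → . F], [T → . e], [T → . num], [T → .] }  — shift, 2 reduces
  I3: { [T → ; . ; b] }  — shift
  I4: { [T → F .] }  — reduce
  I5: { [F → b T . num] }  — shift
  I6: { [T → e .] }  — reduce
  I7: { [T → num .] }  — reduce
  I8: { [F → b T num .] }  — reduce
  I9: { [T → ; ; . b] }  — shift
  I10: { [T → ; ; b .] }  — reduce

I2 contains complete items [F → b .], [T → .] — reduce-reduce conflict.

Answer: Yes — I2: [F → b .] vs [T → .]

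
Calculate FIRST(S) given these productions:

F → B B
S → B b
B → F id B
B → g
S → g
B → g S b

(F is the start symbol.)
{ 'g' }

FIRST sets of the other non-terminals involved (by the same procedure, iterated to a fixed point):
  FIRST(B) = { 'g' }

From S → B b:
  - B is a non-terminal: add FIRST(B) \ {ε} = { 'g' }
    B is not nullable, so stop
From S → g:
  - g is a terminal: add 'g' and stop

Collecting: FIRST(S) = { 'g' }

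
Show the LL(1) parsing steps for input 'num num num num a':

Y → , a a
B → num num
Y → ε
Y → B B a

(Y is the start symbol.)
Stack is shown with the top on the left.

Stack          Input                Action
------------------------------------------
Y $            num num num num a $  output Y → B B a
B B a $        num num num num a $  output B → num num
num num B a $  num num num num a $  match 'num'
num B a $      num num num a $      match 'num'
B a $          num num a $          output B → num num
num num a $    num num a $          match 'num'
num a $        num a $              match 'num'
a $            a $                  match 'a'
$              $                    accept

The string is accepted.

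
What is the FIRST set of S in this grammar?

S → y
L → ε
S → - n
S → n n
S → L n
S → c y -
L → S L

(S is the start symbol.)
{ '-', 'c', 'n', 'y' }

To compute FIRST(S), examine every production with S on the left-hand side, reading each right-hand side left to right until a non-nullable symbol is reached.

FIRST sets of the other non-terminals involved (by the same procedure, iterated to a fixed point):
  FIRST(L) = { '-', 'c', 'n', 'y', ε }

From S → y:
  - y is a terminal: add 'y' and stop
From S → - n:
  - '-' is a terminal: add '-' and stop
From S → n n:
  - n is a terminal: add 'n' and stop
From S → L n:
  - L is a non-terminal: add FIRST(L) \ {ε} = { '-', 'c', 'n', 'y' }
    L is nullable, so continue to the next symbol
  - n is a terminal: add 'n' and stop
From S → c y -:
  - c is a terminal: add 'c' and stop

Collecting: FIRST(S) = { '-', 'c', 'n', 'y' }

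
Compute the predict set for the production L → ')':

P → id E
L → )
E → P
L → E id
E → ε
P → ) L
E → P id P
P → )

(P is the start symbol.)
{ ')' }

PREDICT(L → ')') = (FIRST(RHS) \ {ε}) ∪ (FOLLOW(L) if ε ∈ FIRST(RHS), i.e. RHS ⇒* ε)
FIRST(')') = { ')' }
ε ∉ FIRST(')'), so FOLLOW(L) is not added.
PREDICT(L → ')') = { ')' }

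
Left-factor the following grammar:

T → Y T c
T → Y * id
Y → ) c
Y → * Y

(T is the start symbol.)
T → Y T'
T' → T c
T' → * id
Y → ) c
Y → * Y

Left-factoring transforms A → αβ₁ | αβ₂ into A → αA' and A' → β₁ | β₂
(α is the longest common prefix among the alternatives). Repeat until
no nonterminal has two alternatives with a common prefix.

Round 1: T has alternatives sharing prefix 'Y'. Introduce T': T → Y T'
  Add: T' → T c
  Add: T' → * id

No remaining common prefixes — done.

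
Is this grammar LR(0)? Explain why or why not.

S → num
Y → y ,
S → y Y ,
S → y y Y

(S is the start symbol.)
A grammar is LR(0) if no state in the canonical LR(0) collection has:
  - both a shift item (dot before a terminal) and a complete item (shift-reduce conflict), or
  - two or more complete items (reduce-reduce conflict; the accept item [S' → S .] counts as a complete item here).

Augment with S' → S and build the canonical LR(0) collection (I0 = CLOSURE({[S' → . S]}), then GOTO on every symbol after a dot until no new states appear). It has 10 states:
  I0: { [S → . num], [S → . y Y ,], [S → . y y Y], [S' → . S] }  — shift
  I1: { [S' → S .] }  — accept
  I2: { [S → num .] }  — reduce
  I3: { [S → y . Y ,], [S → y . y Y], [Y → . y ,] }  — shift
  I4: { [S → y Y . ,] }  — shift
  I5: { [S → y y . Y], [Y → . y ,], [Y → y . ,] }  — shift
  I6: { [Y → y , .] }  — reduce
  I7: { [S → y y Y .] }  — reduce
  I8: { [Y → y . ,] }  — shift
  I9: { [S → y Y , .] }  — reduce

Every state is either a pure shift/goto state or contains exactly one complete item and nothing to shift — no conflicts. The grammar is LR(0).

Answer: Yes, the grammar is LR(0)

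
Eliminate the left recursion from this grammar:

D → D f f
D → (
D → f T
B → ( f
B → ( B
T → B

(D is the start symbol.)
D is directly left-recursive. The standard transformation for
  A → A α₁ | ... | A α_m | β₁ | ... | β_n
is
  A  → β₁ A' | ... | β_n A'
  A' → α₁ A' | ... | α_m A' | ε

D → ( becomes D → ( D'
D → f T becomes D → f T D'
D → D f f becomes D' → f f D'
Add D' → ε

Productions for other non-terminals are unchanged:
  B → ( f
  B → ( B
  T → B

Resulting grammar:
D → ( D'
D → f T D'
D' → f f D'
D' → ε
B → ( f
B → ( B
T → B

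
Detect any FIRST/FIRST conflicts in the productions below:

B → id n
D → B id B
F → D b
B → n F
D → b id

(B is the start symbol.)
No FIRST/FIRST conflicts.

FIRST sets of the non-terminals at (or reachable through a nullable prefix from) the front of some alternative:
  FIRST(B) = { 'id', 'n' }

Productions for B:
  B → id n: FIRST = { 'id' }
  B → n F: FIRST = { 'n' }
Productions for D:
  D → B id B: FIRST = { 'id', 'n' }
  D → b id: FIRST = { 'b' }
F has only one production, so no FIRST/FIRST conflict is possible there.

All alternatives of each non-terminal have pairwise disjoint FIRST sets.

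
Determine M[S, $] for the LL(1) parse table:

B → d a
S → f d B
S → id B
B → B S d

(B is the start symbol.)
Empty (error entry)

To find M[S, $], we find productions for S where $ is in the predict set (PREDICT(N → α) = (FIRST(α) \ {ε}) ∪ (FOLLOW(N) if α ⇒* ε)).

S → f d B: PREDICT = { 'f' }
S → id B: PREDICT = { 'id' }

M[S, $] is empty (no production applies)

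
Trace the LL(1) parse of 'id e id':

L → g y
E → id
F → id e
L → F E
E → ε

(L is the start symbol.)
LL(1) parsing maintains a stack (initially the start symbol over $) and the input. At each step: if the stack top is a terminal, match it against the current input token; if it is a non-terminal N, replace it with the RHS of M[N, lookahead] (the unique production whose predict set contains the lookahead).

Stack is shown with the top on the left.

Stack     Input      Action
---------------------------
L $       id e id $  output L → F E
F E $     id e id $  output F → id e
id e E $  id e id $  match 'id'
e E $     e id $     match 'e'
E $       id $       output E → id
id $      id $       match 'id'
$         $          accept

The string is accepted.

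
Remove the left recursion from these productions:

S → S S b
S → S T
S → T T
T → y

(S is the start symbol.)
S is directly left-recursive. The standard transformation for
  A → A α₁ | ... | A α_m | β₁ | ... | β_n
is
  A  → β₁ A' | ... | β_n A'
  A' → α₁ A' | ... | α_m A' | ε

S → T T becomes S → T T S'
S → S S b becomes S' → S b S'
S → S T becomes S' → T S'
Add S' → ε

Productions for other non-terminals are unchanged:
  T → y

Resulting grammar:
S → T T S'
S' → S b S'
S' → T S'
S' → ε
T → y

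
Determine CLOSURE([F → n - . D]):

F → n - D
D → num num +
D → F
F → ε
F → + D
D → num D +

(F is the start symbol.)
{ [D → . F], [D → . num D +], [D → . num num +], [F → . + D], [F → . n - D], [F → .], [F → n - . D] }

To compute CLOSURE, for each item [A → α.Bβ] where B is a non-terminal, add [B → .γ] for all productions B → γ; repeat for the newly added items until nothing changes.

Start with: [F → n - . D]
  [F → n - . D] has the dot before D: add [D → . num num +], [D → . F], [D → . num D +]
  [D → . F] has the dot before F: add [F → . n - D], [F → .], [F → . + D]
No further items can be added.

CLOSURE = { [D → . F], [D → . num D +], [D → . num num +], [F → . + D], [F → . n - D], [F → .], [F → n - . D] }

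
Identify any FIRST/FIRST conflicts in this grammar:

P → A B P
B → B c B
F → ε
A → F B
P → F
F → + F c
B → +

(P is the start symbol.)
A FIRST/FIRST conflict occurs when two productions N → α and N → β for the same non-terminal have FIRST(α) ∩ FIRST(β) ≠ ∅ (with ε ∈ FIRST of a nullable right-hand side, so two nullable alternatives also conflict).

FIRST sets of the non-terminals at (or reachable through a nullable prefix from) the front of some alternative:
  FIRST(A) = { '+' }
  FIRST(F) = { '+', ε }
  FIRST(B) = { '+' }

Productions for P:
  P → A B P: FIRST = { '+' }
  P → F: FIRST = { '+', ε }
Productions for B:
  B → B c B: FIRST = { '+' }
  B → +: FIRST = { '+' }
Productions for F:
  F → ε: FIRST = { ε }
  F → + F c: FIRST = { '+' }
A has only one production, so no FIRST/FIRST conflict is possible there.

Conflict for P: P → A B P and P → F
  Overlap: { '+' }
Conflict for B: B → B c B and B → +
  Overlap: { '+' }

Answer: Yes. P → A B P / P → F on { '+' }; B → B c B / B → '+' on { '+' }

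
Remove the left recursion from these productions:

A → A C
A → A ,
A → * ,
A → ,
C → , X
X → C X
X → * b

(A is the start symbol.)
A is directly left-recursive. The standard transformation for
  A → A α₁ | ... | A α_m | β₁ | ... | β_n
is
  A  → β₁ A' | ... | β_n A'
  A' → α₁ A' | ... | α_m A' | ε

A → * , becomes A → * , A'
A → , becomes A → , A'
A → A C becomes A' → C A'
A → A , becomes A' → , A'
Add A' → ε

Productions for other non-terminals are unchanged:
  C → , X
  X → C X
  X → * b

Resulting grammar:
A → * , A'
A → , A'
A' → C A'
A' → , A'
A' → ε
C → , X
X → C X
X → * b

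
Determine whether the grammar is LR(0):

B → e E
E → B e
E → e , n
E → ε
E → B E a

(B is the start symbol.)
A grammar is LR(0) if no state in the canonical LR(0) collection has:
  - both a shift item (dot before a terminal) and a complete item (shift-reduce conflict), or
  - two or more complete items (reduce-reduce conflict; the accept item [B' → B .] counts as a complete item here).

Augment with B' → B and build the canonical LR(0) collection (I0 = CLOSURE({[B' → . B]}), then GOTO on every symbol after a dot until no new states appear). It has 11 states:
  I0: { [B → . e E], [B' → . B] }  — shift
  I1: { [B' → B .] }  — accept
  I2: { [B → . e E], [B → e . E], [E → . B E a], [E → . B e], [E → . e , n], [E → .] }  — shift, reduce
  I3: { [B → . e E], [E → . B E a], [E → . B e], [E → . e , n], [E → .], [E → B . E a], [E → B . e] }  — shift, reduce
  I4: { [B → e E .] }  — reduce
  I5: { [B → . e E], [B → e . E], [E → . B E a], [E → . B e], [E → . e , n], [E → .], [E → e . , n] }  — shift, reduce
  I6: { [E → e , . n] }  — shift
  I7: { [E → e , n .] }  — reduce
  I8: { [E → B E . a] }  — shift
  I9: { [B → . e E], [B → e . E], [E → . B E a], [E → . B e], [E → . e , n], [E → .], [E → B e .], [E → e . , n] }  — shift, 2 reduces
  I10: { [E → B E a .] }  — reduce

Conflict in state I2:
  Shift-reduce conflict between [E → .] and [B → . e E]
So the grammar is NOT LR(0).

Answer: No. Shift-reduce conflict between [E → .] and [B → . e E]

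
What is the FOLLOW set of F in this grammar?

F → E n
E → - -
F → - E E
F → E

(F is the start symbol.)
{ $ }

F is the start symbol, so $ ∈ FOLLOW(F).
F does not occur on any right-hand side.

Taking the union: FOLLOW(F) = { $ }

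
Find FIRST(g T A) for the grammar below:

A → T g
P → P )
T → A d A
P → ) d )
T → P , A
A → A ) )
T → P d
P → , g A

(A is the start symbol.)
To compute FIRST(g T A), process the symbols left to right:
Symbol g is a terminal. Add 'g' and stop.
FIRST(g T A) = { 'g' }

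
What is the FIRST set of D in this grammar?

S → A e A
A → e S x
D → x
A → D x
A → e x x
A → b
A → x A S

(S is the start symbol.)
{ 'x' }

From D → x:
  - x is a terminal: add 'x' and stop

Collecting: FIRST(D) = { 'x' }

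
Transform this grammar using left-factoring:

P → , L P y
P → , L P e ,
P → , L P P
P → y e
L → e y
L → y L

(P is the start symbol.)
Left-factoring transforms A → αβ₁ | αβ₂ into A → αA' and A' → β₁ | β₂
(α is the longest common prefix among the alternatives). Repeat until
no nonterminal has two alternatives with a common prefix.

Round 1: P has alternatives sharing prefix ', L P'. Introduce P': P → , L P P'
  Add: P' → y
  Add: P' → e ,
  Add: P' → P

No remaining common prefixes — done.

Resulting grammar:
P → , L P P'
P' → y
P' → e ,
P' → P
P → y e
L → e y
L → y L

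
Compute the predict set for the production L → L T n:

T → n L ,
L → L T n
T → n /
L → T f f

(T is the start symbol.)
PREDICT(L → L T n) = (FIRST(RHS) \ {ε}) ∪ (FOLLOW(L) if ε ∈ FIRST(RHS), i.e. RHS ⇒* ε)
FIRST(L) = { 'n' }
FIRST(L T n) = { 'n' }
ε ∉ FIRST(L T n), so FOLLOW(L) is not added.
PREDICT(L → L T n) = { 'n' }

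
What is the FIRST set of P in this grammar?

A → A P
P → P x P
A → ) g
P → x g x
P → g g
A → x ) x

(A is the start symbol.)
{ 'g', 'x' }

To compute FIRST(P), examine every production with P on the left-hand side, reading each right-hand side left to right until a non-nullable symbol is reached.

From P → P x P:
  - P is the symbol being defined: contributes nothing new
    P is not nullable, so stop
From P → x g x:
  - x is a terminal: add 'x' and stop
From P → g g:
  - g is a terminal: add 'g' and stop

Collecting: FIRST(P) = { 'g', 'x' }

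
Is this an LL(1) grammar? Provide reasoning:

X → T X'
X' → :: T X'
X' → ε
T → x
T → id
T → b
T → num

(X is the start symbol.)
A grammar is LL(1) if for each non-terminal N with multiple productions, the predict sets of those productions are pairwise disjoint, where PREDICT(N → α) = (FIRST(α) \ {ε}) ∪ (FOLLOW(N) if α ⇒* ε).

Relevant sets:
  FOLLOW(X') = { $ }

For X':
  PREDICT(X' → :: T X') = { '::' }
  PREDICT(X' → ε) = { $ }
For T:
  PREDICT(T → x) = { 'x' }
  PREDICT(T → id) = { 'id' }
  PREDICT(T → b) = { 'b' }
  PREDICT(T → num) = { 'num' }
X has a single production, so nothing to check there.

All predict sets are disjoint. The grammar IS LL(1).

Answer: Yes, the grammar is LL(1).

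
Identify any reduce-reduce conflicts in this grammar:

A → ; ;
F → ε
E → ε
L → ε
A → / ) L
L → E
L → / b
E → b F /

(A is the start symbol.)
Yes — I5: [E → .] vs [L → .]

Augment with A' → A and build the canonical LR(0) collection (I0 = CLOSURE({[A' → . A]}), then GOTO on every symbol after a dot until no new states appear). It has 13 states:
  I0: { [A → . / ) L], [A → . ; ;], [A' → . A] }  — shift
  I1: { [A → / . ) L] }  — shift
  I2: { [A → ; . ;] }  — shift
  I3: { [A' → A .] }  — accept
  I4: { [A → ; ; .] }  — reduce
  I5: { [A → / ) . L], [E → . b F /], [E → .], [L → . / b], [L → . E], [L → .] }  — shift, 2 reduces
  I6: { [L → / . b] }  — shift
  I7: { [L → E .] }  — reduce
  I8: { [A → / ) L .] }  — reduce
  I9: { [E → b . F /], [F → .] }  — reduce
  I10: { [E → b F . /] }  — shift
  I11: { [E → b F / .] }  — reduce
  I12: { [L → / b .] }  — reduce

I5 contains complete items [E → .], [L → .] — reduce-reduce conflict.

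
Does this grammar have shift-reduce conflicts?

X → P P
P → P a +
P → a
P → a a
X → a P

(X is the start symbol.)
Augment with X' → X and build the canonical LR(0) collection (I0 = CLOSURE({[X' → . X]}), then GOTO on every symbol after a dot until no new states appear). It has 11 states:
  I0: { [P → . P a +], [P → . a a], [P → . a], [X → . P P], [X → . a P], [X' → . X] }  — shift
  I1: { [P → . P a +], [P → . a a], [P → . a], [P → P . a +], [X → P . P] }  — shift
  I2: { [X' → X .] }  — accept
  I3: { [P → . P a +], [P → . a a], [P → . a], [P → a . a], [P → a .], [X → a . P] }  — shift, reduce
  I4: { [P → P . a +], [X → a P .] }  — shift, reduce
  I5: { [P → a . a], [P → a .], [P → a a .] }  — shift, 2 reduces
  I6: { [P → a a .] }  — reduce
  I7: { [P → P a . +] }  — shift
  I8: { [P → P a + .] }  — reduce
  I9: { [P → P . a +], [X → P P .] }  — shift, reduce
  I10: { [P → P a . +], [P → a . a], [P → a .] }  — shift, reduce

I3 contains reduce item [P → a .] and shift items [P → . a], [P → . a a], [P → a . a] — shift-reduce conflict.
I4 contains reduce item [X → a P .] and shift item [P → P . a +] — shift-reduce conflict.
I5 contains reduce items [P → a .], [P → a a .] and shift item [P → a . a] — shift-reduce conflict.
I9 contains reduce item [X → P P .] and shift item [P → P . a +] — shift-reduce conflict.
I10 contains reduce item [P → a .] and shift items [P → P a . +], [P → a . a] — shift-reduce conflict.

Answer: Yes — I3: [P → a .] vs [P → . a]; I4: [X → a P .] vs [P → P . a +]; I5: [P → a .] vs [P → a . a]; I9: [X → P P .] vs [P → P . a +]; I10: [P → a .] vs [P → P a . +]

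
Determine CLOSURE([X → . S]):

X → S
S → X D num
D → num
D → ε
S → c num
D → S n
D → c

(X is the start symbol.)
{ [S → . X D num], [S → . c num], [X → . S] }

To compute CLOSURE, for each item [A → α.Bβ] where B is a non-terminal, add [B → .γ] for all productions B → γ; repeat for the newly added items until nothing changes.

Start with: [X → . S]
  [X → . S] has the dot before S: add [S → . X D num], [S → . c num]
  [S → . X D num] has the dot before X: all X-items already present
No further items can be added.

CLOSURE = { [S → . X D num], [S → . c num], [X → . S] }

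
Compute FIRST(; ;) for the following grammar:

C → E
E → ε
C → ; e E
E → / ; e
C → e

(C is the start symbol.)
To compute FIRST(; ;), process the symbols left to right:
Symbol ; is a terminal. Add ';' and stop.
FIRST(; ;) = { ';' }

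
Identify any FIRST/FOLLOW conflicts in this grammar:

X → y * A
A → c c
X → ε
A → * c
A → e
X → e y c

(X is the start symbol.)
No FIRST/FOLLOW conflicts.

A FIRST/FOLLOW conflict occurs when a non-terminal N has a nullable alternative N → β (β ⇒* ε) and another alternative N → α with FIRST(α) ∩ FOLLOW(N) ≠ ∅: on such a lookahead the parser cannot decide between expanding α and letting N vanish via β.

Nullable non-terminals: X.

X: nullable alternative(s) X → ε; FOLLOW(X) = { $ }
  X → y * A: FIRST \ {ε} = { 'y' } — disjoint from FOLLOW(X)
  X → ε: FIRST \ {ε} = { } — this is the only nullable alternative, skip
  X → e y c: FIRST \ {ε} = { 'e' } — disjoint from FOLLOW(X)

A has no nullable alternative, so no FIRST/FOLLOW check is needed there.

No FIRST/FOLLOW conflicts found.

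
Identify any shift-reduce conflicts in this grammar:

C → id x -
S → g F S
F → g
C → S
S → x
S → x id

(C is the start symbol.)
Yes — I5: [S → x .] vs [S → x . id]

A shift-reduce conflict occurs when an LR(0) state has both:
  - a complete (reduce) item [A → α .] (dot at the end), and
  - a shift item [B → β . c γ] (dot before a terminal).

Augment with C' → C and build the canonical LR(0) collection (I0 = CLOSURE({[C' → . C]}), then GOTO on every symbol after a dot until no new states appear). It has 12 states:
  I0: { [C → . S], [C → . id x -], [C' → . C], [S → . g F S], [S → . x id], [S → . x] }  — shift
  I1: { [C' → C .] }  — accept
  I2: { [C → S .] }  — reduce
  I3: { [F → . g], [S → g . F S] }  — shift
  I4: { [C → id . x -] }  — shift
  I5: { [S → x . id], [S → x .] }  — shift, reduce
  I6: { [S → x id .] }  — reduce
  I7: { [C → id x . -] }  — shift
  I8: { [C → id x - .] }  — reduce
  I9: { [S → . g F S], [S → . x id], [S → . x], [S → g F . S] }  — shift
  I10: { [F → g .] }  — reduce
  I11: { [S → g F S .] }  — reduce

I5 contains reduce item [S → x .] and shift item [S → x . id] — shift-reduce conflict.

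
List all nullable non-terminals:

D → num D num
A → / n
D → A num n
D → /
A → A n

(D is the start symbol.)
None

There are no ε-productions, so no non-terminal can derive ε.
No non-terminals are nullable.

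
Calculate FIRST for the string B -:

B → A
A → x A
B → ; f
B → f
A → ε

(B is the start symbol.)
{ '-', ';', 'f', 'x' }

FIRST sets of the non-terminals involved (from the grammar, by fixed-point iteration):
  FIRST(B) = { ';', 'f', 'x', ε }

To compute FIRST(B -), process the symbols left to right:
Symbol B is a non-terminal. Add FIRST(B) \ {ε} = { ';', 'f', 'x' }
B is nullable (ε ∈ FIRST(B)), continue to the next symbol.
Symbol - is a terminal. Add '-' and stop.
FIRST(B -) = { '-', ';', 'f', 'x' }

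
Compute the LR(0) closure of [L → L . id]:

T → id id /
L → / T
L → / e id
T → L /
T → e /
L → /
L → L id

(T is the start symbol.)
{ [L → L . id] }

To compute CLOSURE, for each item [A → α.Bβ] where B is a non-terminal, add [B → .γ] for all productions B → γ; repeat for the newly added items until nothing changes.

Start with: [L → L . id]
The dot precedes the terminal id, so nothing is added.

CLOSURE = { [L → L . id] }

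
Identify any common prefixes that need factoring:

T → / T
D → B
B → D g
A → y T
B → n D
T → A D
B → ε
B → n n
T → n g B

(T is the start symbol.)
Yes, B has productions with common prefix 'n'

Left-factoring is needed when two productions for the same non-terminal
share a common prefix on the right-hand side.

Productions for T:
  T → / T
  T → A D
  T → n g B
Productions for B:
  B → D g
  B → n D
  B → ε
  B → n n

Found common prefix 'n' in productions for B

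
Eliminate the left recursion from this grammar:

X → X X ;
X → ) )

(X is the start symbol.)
X is directly left-recursive. The standard transformation for
  A → A α₁ | ... | A α_m | β₁ | ... | β_n
is
  A  → β₁ A' | ... | β_n A'
  A' → α₁ A' | ... | α_m A' | ε

X → ) ) becomes X → ) ) X'
X → X X ; becomes X' → X ; X'
Add X' → ε

Resulting grammar:
X → ) ) X'
X' → X ; X'
X' → ε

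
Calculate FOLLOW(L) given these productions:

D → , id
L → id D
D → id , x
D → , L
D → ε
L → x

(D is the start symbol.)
{ $ }

To compute FOLLOW(L), find every occurrence of L on a right-hand side N → α L β: add FIRST(β) \ {ε}, and if β is empty or nullable also add FOLLOW(N). Iterate to a fixed point.

In D → , L: L is at the end, add FOLLOW(D)

The FOLLOW sets referred to above (computed the same way, to a fixed point):
  FOLLOW(D) = { $ }

Taking the union: FOLLOW(L) = { $ }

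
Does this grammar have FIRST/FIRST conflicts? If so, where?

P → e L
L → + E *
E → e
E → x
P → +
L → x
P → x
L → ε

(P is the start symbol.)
No FIRST/FIRST conflicts.

A FIRST/FIRST conflict occurs when two productions N → α and N → β for the same non-terminal have FIRST(α) ∩ FIRST(β) ≠ ∅ (with ε ∈ FIRST of a nullable right-hand side, so two nullable alternatives also conflict).

Productions for P:
  P → e L: FIRST = { 'e' }
  P → +: FIRST = { '+' }
  P → x: FIRST = { 'x' }
Productions for L:
  L → + E *: FIRST = { '+' }
  L → x: FIRST = { 'x' }
  L → ε: FIRST = { ε }
Productions for E:
  E → e: FIRST = { 'e' }
  E → x: FIRST = { 'x' }

All alternatives of each non-terminal have pairwise disjoint FIRST sets.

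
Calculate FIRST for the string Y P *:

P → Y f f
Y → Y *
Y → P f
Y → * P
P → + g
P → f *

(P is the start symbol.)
FIRST sets of the non-terminals involved (from the grammar, by fixed-point iteration):
  FIRST(Y) = { '*', '+', 'f' }

To compute FIRST(Y P *), process the symbols left to right:
Symbol Y is a non-terminal. Add FIRST(Y) \ {ε} = { '*', '+', 'f' }
Y is not nullable (ε ∉ FIRST(Y)), so stop here.
FIRST(Y P *) = { '*', '+', 'f' }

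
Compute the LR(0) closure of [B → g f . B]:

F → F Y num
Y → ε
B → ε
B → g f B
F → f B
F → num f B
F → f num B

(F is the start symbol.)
To compute CLOSURE, for each item [A → α.Bβ] where B is a non-terminal, add [B → .γ] for all productions B → γ; repeat for the newly added items until nothing changes.

Start with: [B → g f . B]
  [B → g f . B] has the dot before B: add [B → .], [B → . g f B]
No further items can be added.

CLOSURE = { [B → . g f B], [B → .], [B → g f . B] }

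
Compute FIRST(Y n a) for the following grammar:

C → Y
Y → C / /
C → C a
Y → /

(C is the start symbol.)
{ '/' }

FIRST sets of the non-terminals involved (from the grammar, by fixed-point iteration):
  FIRST(Y) = { '/' }

To compute FIRST(Y n a), process the symbols left to right:
Symbol Y is a non-terminal. Add FIRST(Y) \ {ε} = { '/' }
Y is not nullable (ε ∉ FIRST(Y)), so stop here.
FIRST(Y n a) = { '/' }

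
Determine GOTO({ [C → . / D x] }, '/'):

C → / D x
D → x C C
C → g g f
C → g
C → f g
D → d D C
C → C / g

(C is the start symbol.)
{ [C → / . D x], [D → . d D C], [D → . x C C] }

GOTO(I, '/') = CLOSURE({ [A → αX.β] : [A → α.Xβ] ∈ I, X = '/' })

Items with dot before '/', with the dot advanced:
  [C → . / D x] → [C → / . D x]
Closure of the advanced items:
  [C → / . D x] has the dot before D: add [D → . x C C], [D → . d D C]

GOTO = { [C → / . D x], [D → . d D C], [D → . x C C] }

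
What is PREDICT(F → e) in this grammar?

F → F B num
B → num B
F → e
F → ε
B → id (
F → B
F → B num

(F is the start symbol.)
{ 'e' }

PREDICT(F → e) = (FIRST(RHS) \ {ε}) ∪ (FOLLOW(F) if ε ∈ FIRST(RHS), i.e. RHS ⇒* ε)
FIRST(e) = { 'e' }
ε ∉ FIRST(e), so FOLLOW(F) is not added.
PREDICT(F → e) = { 'e' }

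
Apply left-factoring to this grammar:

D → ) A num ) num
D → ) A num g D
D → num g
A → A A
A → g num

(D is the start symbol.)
D → ) A num D'
D' → ) num
D' → g D
D → num g
A → A A
A → g num

Left-factoring transforms A → αβ₁ | αβ₂ into A → αA' and A' → β₁ | β₂
(α is the longest common prefix among the alternatives). Repeat until
no nonterminal has two alternatives with a common prefix.

Round 1: D has alternatives sharing prefix ') A num'. Introduce D': D → ) A num D'
  Add: D' → ) num
  Add: D' → g D

No remaining common prefixes — done.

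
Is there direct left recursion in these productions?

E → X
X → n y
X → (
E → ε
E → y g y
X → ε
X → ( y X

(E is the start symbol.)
No direct left recursion

Direct left recursion occurs when N → N α for some non-terminal N (the right-hand side begins with the left-hand side itself).

E → X: starts with X
X → n y: starts with n
X → (: starts with '('
E → ε: starts with ε
E → y g y: starts with y
X → ε: starts with ε
X → ( y X: starts with '('

No direct left recursion found.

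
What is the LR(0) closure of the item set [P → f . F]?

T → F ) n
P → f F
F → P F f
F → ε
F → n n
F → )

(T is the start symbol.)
{ [F → . )], [F → . P F f], [F → . n n], [F → .], [P → . f F], [P → f . F] }

Start with: [P → f . F]
  [P → f . F] has the dot before F: add [F → . P F f], [F → .], [F → . n n], [F → . )]
  [F → . P F f] has the dot before P: add [P → . f F]
No further items can be added.

CLOSURE = { [F → . )], [F → . P F f], [F → . n n], [F → .], [P → . f F], [P → f . F] }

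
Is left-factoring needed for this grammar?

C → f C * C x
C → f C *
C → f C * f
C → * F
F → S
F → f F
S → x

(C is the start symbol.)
Left-factoring is needed when two productions for the same non-terminal
share a common prefix on the right-hand side.

Productions for C:
  C → f C * C x
  C → f C *
  C → f C * f
  C → * F
Productions for F:
  F → S
  F → f F

Found common prefix 'f C *' in productions for C

Answer: Yes, C has productions with common prefix 'f C *'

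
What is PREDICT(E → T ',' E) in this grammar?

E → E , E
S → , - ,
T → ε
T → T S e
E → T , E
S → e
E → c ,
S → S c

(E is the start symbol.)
PREDICT(E → T ',' E) = (FIRST(RHS) \ {ε}) ∪ (FOLLOW(E) if ε ∈ FIRST(RHS), i.e. RHS ⇒* ε)
FIRST(T) = { ',', 'e', ε }
FIRST(T ',' E) = { ',', 'e' }
ε ∉ FIRST(T ',' E), so FOLLOW(E) is not added.
PREDICT(E → T ',' E) = { ',', 'e' }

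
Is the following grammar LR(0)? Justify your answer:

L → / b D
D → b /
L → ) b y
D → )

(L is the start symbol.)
Augment with L' → L and build the canonical LR(0) collection (I0 = CLOSURE({[L' → . L]}), then GOTO on every symbol after a dot until no new states appear). It has 11 states:
  I0: { [L → . ) b y], [L → . / b D], [L' → . L] }  — shift
  I1: { [L → ) . b y] }  — shift
  I2: { [L → / . b D] }  — shift
  I3: { [L' → L .] }  — accept
  I4: { [D → . )], [D → . b /], [L → / b . D] }  — shift
  I5: { [D → ) .] }  — reduce
  I6: { [L → / b D .] }  — reduce
  I7: { [D → b . /] }  — shift
  I8: { [D → b / .] }  — reduce
  I9: { [L → ) b . y] }  — shift
  I10: { [L → ) b y .] }  — reduce

Every state is either a pure shift/goto state or contains exactly one complete item and nothing to shift — no conflicts. The grammar is LR(0).

Answer: Yes, the grammar is LR(0)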